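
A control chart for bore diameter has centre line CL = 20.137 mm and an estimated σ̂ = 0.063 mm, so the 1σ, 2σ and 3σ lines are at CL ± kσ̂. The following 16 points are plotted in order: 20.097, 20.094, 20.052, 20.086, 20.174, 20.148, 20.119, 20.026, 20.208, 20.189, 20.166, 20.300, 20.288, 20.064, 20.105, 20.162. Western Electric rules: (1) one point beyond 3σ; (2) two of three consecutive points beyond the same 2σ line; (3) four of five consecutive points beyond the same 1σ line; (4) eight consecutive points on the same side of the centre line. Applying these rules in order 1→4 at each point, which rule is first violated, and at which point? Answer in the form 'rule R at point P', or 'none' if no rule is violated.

Zone of each point (C = within 1σ̂, B = 1σ̂–2σ̂, A = 2σ̂–3σ̂, * = beyond 3σ̂; sign = side of CL): 1:-C, 2:-C, 3:-B, 4:-C, 5:+C, 6:+C, 7:-C, 8:-B, 9:+B, 10:+C, 11:+C, 12:+A, 13:+A, 14:-B, 15:-C, 16:+C
Rule 2 (two of three consecutive points beyond the same 2σ limit) is satisfied at point 13.

rule 2 at point 13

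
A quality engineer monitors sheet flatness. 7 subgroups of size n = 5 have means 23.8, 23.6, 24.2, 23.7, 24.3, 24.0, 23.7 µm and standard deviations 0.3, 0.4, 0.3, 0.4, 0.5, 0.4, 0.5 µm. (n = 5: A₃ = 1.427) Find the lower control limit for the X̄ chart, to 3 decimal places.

X̄̄ = (23.8 + 23.6 + 24.2 + 23.7 + 24.3 + 24.0 + 23.7) / 7 = 23.9000
s̄ = (0.3 + 0.4 + 0.3 + 0.4 + 0.5 + 0.4 + 0.5) / 7 = 0.4000
LCL = X̄̄ − A₃·s̄ = 23.9000 − 1.427 × 0.4000 = 23.3292

23.329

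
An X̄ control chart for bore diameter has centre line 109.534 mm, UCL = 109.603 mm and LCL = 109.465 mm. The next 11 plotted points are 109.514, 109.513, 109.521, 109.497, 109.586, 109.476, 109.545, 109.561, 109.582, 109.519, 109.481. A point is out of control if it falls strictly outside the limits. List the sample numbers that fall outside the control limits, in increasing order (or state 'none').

All 11 points lie within [109.465, 109.603].

none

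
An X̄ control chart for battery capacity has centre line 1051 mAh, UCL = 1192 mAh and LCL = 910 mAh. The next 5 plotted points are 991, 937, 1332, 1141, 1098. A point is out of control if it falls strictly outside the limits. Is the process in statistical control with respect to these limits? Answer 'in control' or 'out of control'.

Compare each point to [910, 1192]: sample 3 = 1332 > UCL.

out of control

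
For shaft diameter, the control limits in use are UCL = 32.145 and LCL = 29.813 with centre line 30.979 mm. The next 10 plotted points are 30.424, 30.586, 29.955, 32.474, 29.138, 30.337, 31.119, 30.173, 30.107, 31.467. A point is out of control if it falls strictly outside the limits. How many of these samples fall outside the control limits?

Compare each point to [29.813, 32.145]: sample 4 = 32.474 > UCL; sample 5 = 29.138 < LCL.

2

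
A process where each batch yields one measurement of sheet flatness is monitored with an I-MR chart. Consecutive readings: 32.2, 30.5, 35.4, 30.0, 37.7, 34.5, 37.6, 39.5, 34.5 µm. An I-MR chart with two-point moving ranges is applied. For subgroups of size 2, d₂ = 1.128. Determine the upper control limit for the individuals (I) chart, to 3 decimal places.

X̄ = (32.2 + 30.5 + 35.4 + 30.0 + 37.7 + 34.5 + 37.6 + 39.5 + 34.5) / 9 = 34.6556
Moving ranges: 1.7, 4.9, 5.4, 7.7, 3.2, 3.1, 1.9, 5.0; M̄R̄ = 32.9000 / 8 = 4.1125
UCL = X̄ + 3·M̄R̄/d₂ = 34.6556 + 3 × 4.1125 / 1.128 = 45.5931

45.593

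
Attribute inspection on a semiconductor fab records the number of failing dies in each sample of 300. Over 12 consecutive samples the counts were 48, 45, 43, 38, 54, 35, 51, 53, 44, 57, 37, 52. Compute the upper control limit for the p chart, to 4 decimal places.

0.2174

p̄ = Σdᵢ / (k·n) = 557 / (12 × 300) = 0.15472
UCL = p̄ + 3·√(p̄(1−p̄)/n) = 0.15472 + 3 × √(0.15472×0.84528/300) = 0.15472 + 3 × 0.02088 = 0.21736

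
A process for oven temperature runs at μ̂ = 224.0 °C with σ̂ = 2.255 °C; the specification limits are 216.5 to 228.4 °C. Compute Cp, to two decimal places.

0.88

Cp = (USL − LSL) / (6σ̂) = (228.4 − 216.5) / (6 × 2.255) = 11.9000 / 13.5300 = 0.8795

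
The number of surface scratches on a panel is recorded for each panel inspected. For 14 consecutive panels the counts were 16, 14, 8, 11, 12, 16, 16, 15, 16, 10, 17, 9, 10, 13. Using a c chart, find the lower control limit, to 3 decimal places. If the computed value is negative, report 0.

2.225

c̄ = (16 + 14 + 8 + 11 + 12 + 16 + 16 + 15 + 16 + 10 + 17 + 9 + 10 + 13) / 14 = 183 / 14 = 13.0714
LCL = c̄ − 3√c̄ = 13.0714 − 3 × 3.6154 = 2.2251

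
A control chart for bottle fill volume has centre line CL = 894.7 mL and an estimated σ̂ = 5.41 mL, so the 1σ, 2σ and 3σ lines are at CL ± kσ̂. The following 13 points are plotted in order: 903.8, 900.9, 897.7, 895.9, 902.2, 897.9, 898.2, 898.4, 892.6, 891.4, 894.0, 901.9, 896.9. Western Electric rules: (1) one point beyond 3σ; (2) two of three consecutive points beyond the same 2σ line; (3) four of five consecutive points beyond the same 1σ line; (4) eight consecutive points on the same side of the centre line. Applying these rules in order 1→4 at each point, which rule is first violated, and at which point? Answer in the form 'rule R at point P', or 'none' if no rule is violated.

rule 4 at point 8

Zone of each point (C = within 1σ̂, B = 1σ̂–2σ̂, A = 2σ̂–3σ̂, * = beyond 3σ̂; sign = side of CL): 1:+B, 2:+B, 3:+C, 4:+C, 5:+B, 6:+C, 7:+C, 8:+C, 9:-C, 10:-C, 11:-C, 12:+B, 13:+C
Rule 4 (eight consecutive points on the same side of the centre line) is satisfied at point 8.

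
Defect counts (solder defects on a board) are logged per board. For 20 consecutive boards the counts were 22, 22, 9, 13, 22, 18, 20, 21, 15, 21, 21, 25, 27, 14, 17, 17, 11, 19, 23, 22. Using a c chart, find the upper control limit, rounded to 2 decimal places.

32.01

c̄ = (22 + 22 + 9 + 13 + 22 + 18 + 20 + 21 + 15 + 21 + 21 + 25 + 27 + 14 + 17 + 17 + 11 + 19 + 23 + 22) / 20 = 379 / 20 = 18.9500
UCL = c̄ + 3√c̄ = 18.9500 + 3 × √18.9500 = 18.9500 + 3 × 4.3532 = 32.0095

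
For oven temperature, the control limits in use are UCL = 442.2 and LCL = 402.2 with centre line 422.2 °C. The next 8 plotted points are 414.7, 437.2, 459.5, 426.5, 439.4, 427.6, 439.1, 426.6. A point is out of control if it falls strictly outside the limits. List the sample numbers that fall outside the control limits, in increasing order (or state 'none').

3

Compare each point to [402.2, 442.2]: sample 3 = 459.5 > UCL.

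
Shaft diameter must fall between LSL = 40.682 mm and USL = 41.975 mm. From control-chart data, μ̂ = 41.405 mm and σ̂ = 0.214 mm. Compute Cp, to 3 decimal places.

1.007

Cp = (USL − LSL) / (6σ̂) = (41.975 − 40.682) / (6 × 0.214) = 1.2930 / 1.2840 = 1.0070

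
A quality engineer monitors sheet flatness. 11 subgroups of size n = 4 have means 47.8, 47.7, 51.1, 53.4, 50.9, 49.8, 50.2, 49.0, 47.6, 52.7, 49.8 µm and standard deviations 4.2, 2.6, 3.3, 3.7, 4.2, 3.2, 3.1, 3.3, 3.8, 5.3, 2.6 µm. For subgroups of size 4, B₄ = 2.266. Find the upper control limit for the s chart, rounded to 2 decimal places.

8.10

s̄ = (4.2 + 2.6 + 3.3 + 3.7 + 4.2 + 3.2 + 3.1 + 3.3 + 3.8 + 5.3 + 2.6) / 11 = 3.5727
UCL_s = B₄·s̄ = 2.266 × 3.5727 = 8.0958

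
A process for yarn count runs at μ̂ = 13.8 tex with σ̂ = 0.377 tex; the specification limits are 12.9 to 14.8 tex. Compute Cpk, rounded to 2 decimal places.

0.80

Cpu = (USL − μ̂) / (3σ̂) = (14.8 − 13.8) / (3 × 0.377) = 0.8842; Cpl = (μ̂ − LSL) / (3σ̂) = (13.8 − 12.9) / (3 × 0.377) = 0.7958; Cpk = min(Cpu, Cpl) = 0.7958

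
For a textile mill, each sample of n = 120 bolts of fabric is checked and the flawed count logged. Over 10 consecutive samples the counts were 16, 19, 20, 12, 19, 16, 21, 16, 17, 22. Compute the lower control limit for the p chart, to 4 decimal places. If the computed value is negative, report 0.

p̄ = Σdᵢ / (k·n) = 178 / (10 × 120) = 0.14833
LCL = p̄ − 3·√(p̄(1−p̄)/n) = 0.14833 − 3 × 0.03245 = 0.05099

0.0510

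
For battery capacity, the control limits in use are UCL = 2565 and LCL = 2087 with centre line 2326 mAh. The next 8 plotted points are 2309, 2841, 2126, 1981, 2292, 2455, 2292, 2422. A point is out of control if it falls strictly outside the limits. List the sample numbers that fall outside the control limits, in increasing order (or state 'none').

2, 4

Compare each point to [2087, 2565]: sample 2 = 2841 > UCL; sample 4 = 1981 < LCL.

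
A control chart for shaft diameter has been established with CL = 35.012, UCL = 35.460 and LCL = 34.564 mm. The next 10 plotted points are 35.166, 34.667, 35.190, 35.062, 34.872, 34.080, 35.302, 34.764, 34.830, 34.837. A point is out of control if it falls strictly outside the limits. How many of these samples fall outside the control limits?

Compare each point to [34.564, 35.460]: sample 6 = 34.080 < LCL.

1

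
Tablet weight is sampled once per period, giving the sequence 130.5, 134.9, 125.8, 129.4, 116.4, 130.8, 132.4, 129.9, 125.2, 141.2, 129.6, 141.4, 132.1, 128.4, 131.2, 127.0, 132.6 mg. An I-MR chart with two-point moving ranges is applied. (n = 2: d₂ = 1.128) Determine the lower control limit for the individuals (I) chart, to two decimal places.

X̄ = (130.5 + 134.9 + 125.8 + 129.4 + 116.4 + 130.8 + 132.4 + 129.9 + 125.2 + 141.2 + 129.6 + 141.4 + 132.1 + 128.4 + 131.2 + 127.0 + 132.6) / 17 = 130.5176
Moving ranges: 4.4, 9.1, 3.6, 13.0, 14.4, 1.6, 2.5, 4.7, 16.0, 11.6, 11.8, 9.3, 3.7, 2.8, 4.2, 5.6; M̄R̄ = 118.3000 / 16 = 7.3937
LCL = X̄ − 3·M̄R̄/d₂ = 130.5176 − 3 × 7.3937 / 1.128 = 110.8534

110.85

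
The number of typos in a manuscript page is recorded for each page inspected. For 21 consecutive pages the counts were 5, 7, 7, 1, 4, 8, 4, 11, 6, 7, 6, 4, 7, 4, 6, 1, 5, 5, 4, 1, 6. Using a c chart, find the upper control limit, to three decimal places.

c̄ = (5 + 7 + 7 + 1 + 4 + 8 + 4 + 11 + 6 + 7 + 6 + 4 + 7 + 4 + 6 + 1 + 5 + 5 + 4 + 1 + 6) / 21 = 109 / 21 = 5.1905
UCL = c̄ + 3√c̄ = 5.1905 + 3 × √5.1905 = 5.1905 + 3 × 2.2783 = 12.0253

12.025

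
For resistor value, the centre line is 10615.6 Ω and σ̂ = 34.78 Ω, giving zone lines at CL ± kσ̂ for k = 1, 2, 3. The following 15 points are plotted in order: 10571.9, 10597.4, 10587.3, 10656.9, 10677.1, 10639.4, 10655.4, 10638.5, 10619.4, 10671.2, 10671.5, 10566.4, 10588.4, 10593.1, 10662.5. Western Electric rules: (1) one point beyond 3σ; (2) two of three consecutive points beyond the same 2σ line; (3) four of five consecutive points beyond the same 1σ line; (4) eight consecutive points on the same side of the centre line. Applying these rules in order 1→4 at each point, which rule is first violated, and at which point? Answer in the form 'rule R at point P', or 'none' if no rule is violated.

Zone of each point (C = within 1σ̂, B = 1σ̂–2σ̂, A = 2σ̂–3σ̂, * = beyond 3σ̂; sign = side of CL): 1:-B, 2:-C, 3:-C, 4:+B, 5:+B, 6:+C, 7:+B, 8:+C, 9:+C, 10:+B, 11:+B, 12:-B, 13:-C, 14:-C, 15:+B
Rule 4 (eight consecutive points on the same side of the centre line) is satisfied at point 11.

rule 4 at point 11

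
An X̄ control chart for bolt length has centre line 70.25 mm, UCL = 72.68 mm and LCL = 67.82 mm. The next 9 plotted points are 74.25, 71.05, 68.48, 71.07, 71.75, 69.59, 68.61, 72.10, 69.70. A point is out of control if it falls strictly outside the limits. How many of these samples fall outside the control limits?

1

Compare each point to [67.82, 72.68]: sample 1 = 74.25 > UCL.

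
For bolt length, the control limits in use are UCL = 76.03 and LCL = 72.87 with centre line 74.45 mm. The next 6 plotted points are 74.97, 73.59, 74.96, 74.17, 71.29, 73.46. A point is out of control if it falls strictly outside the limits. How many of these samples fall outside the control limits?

1

Compare each point to [72.87, 76.03]: sample 5 = 71.29 < LCL.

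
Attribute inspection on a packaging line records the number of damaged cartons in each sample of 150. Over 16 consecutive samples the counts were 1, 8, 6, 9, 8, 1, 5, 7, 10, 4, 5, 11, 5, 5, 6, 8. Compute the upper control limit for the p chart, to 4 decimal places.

p̄ = Σdᵢ / (k·n) = 99 / (16 × 150) = 0.04125
UCL = p̄ + 3·√(p̄(1−p̄)/n) = 0.04125 + 3 × √(0.04125×0.95875/150) = 0.04125 + 3 × 0.01624 = 0.08996

0.0900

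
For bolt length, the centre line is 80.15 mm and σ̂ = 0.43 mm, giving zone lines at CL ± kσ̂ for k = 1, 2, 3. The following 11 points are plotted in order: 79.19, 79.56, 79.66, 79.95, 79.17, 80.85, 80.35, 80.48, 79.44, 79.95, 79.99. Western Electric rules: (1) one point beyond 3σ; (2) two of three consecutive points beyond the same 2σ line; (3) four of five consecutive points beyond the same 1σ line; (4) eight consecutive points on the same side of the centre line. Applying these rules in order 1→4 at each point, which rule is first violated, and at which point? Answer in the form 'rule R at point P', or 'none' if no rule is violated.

Zone of each point (C = within 1σ̂, B = 1σ̂–2σ̂, A = 2σ̂–3σ̂, * = beyond 3σ̂; sign = side of CL): 1:-A, 2:-B, 3:-B, 4:-C, 5:-A, 6:+B, 7:+C, 8:+C, 9:-B, 10:-C, 11:-C
Rule 3 (four of five consecutive points beyond the same 1σ limit) is satisfied at point 5.

rule 3 at point 5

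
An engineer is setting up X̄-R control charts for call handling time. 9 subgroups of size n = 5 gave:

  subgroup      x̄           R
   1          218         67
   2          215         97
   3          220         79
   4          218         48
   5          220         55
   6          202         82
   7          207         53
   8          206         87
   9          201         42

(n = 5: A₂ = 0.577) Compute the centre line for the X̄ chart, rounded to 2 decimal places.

211.89

X̄̄ = (218 + 215 + 220 + 218 + 220 + 202 + 207 + 206 + 201) / 9 = 1907.0000 / 9 = 211.8889
CL = X̄̄ = 211.8889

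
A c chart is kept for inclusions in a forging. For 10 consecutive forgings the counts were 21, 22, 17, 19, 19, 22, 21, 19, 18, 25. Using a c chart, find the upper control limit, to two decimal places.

33.82

c̄ = (21 + 22 + 17 + 19 + 19 + 22 + 21 + 19 + 18 + 25) / 10 = 203 / 10 = 20.3000
UCL = c̄ + 3√c̄ = 20.3000 + 3 × √20.3000 = 20.3000 + 3 × 4.5056 = 33.8167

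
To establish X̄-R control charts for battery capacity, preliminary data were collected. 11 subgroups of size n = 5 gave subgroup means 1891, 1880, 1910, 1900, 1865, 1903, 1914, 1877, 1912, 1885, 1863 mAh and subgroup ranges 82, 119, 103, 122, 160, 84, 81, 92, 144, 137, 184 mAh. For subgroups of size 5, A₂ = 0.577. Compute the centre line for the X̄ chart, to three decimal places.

X̄̄ = (1891 + 1880 + 1910 + 1900 + 1865 + 1903 + 1914 + 1877 + 1912 + 1885 + 1863) / 11 = 20800.0000 / 11 = 1890.9091
CL = X̄̄ = 1890.9091

1890.909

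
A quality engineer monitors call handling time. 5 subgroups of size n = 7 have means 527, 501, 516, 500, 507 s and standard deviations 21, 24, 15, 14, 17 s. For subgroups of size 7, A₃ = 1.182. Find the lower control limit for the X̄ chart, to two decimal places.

488.69

X̄̄ = (527 + 501 + 516 + 500 + 507) / 5 = 510.2000
s̄ = (21 + 24 + 15 + 14 + 17) / 5 = 18.2000
LCL = X̄̄ − A₃·s̄ = 510.2000 − 1.182 × 18.2000 = 488.6876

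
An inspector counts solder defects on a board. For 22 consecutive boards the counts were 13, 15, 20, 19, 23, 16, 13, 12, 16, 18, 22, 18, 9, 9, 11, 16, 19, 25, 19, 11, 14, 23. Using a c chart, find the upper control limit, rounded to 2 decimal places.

28.56

c̄ = (13 + 15 + 20 + 19 + 23 + 16 + 13 + 12 + 16 + 18 + 22 + 18 + 9 + 9 + 11 + 16 + 19 + 25 + 19 + 11 + 14 + 23) / 22 = 361 / 22 = 16.4091
UCL = c̄ + 3√c̄ = 16.4091 + 3 × √16.4091 = 16.4091 + 3 × 4.0508 = 28.5615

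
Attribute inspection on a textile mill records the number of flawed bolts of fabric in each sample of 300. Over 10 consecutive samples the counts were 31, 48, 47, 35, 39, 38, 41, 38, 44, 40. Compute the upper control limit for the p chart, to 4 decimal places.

p̄ = Σdᵢ / (k·n) = 401 / (10 × 300) = 0.13367
UCL = p̄ + 3·√(p̄(1−p̄)/n) = 0.13367 + 3 × √(0.13367×0.86633/300) = 0.13367 + 3 × 0.01965 = 0.19261

0.1926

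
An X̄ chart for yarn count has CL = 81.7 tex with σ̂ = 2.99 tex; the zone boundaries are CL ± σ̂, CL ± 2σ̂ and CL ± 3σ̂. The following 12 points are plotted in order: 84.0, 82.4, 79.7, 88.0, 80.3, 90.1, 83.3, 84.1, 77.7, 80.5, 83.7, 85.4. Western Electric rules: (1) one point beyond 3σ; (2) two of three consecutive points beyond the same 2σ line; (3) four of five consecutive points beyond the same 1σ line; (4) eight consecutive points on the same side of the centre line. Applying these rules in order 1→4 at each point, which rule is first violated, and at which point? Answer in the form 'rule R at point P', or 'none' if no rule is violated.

Zone of each point (C = within 1σ̂, B = 1σ̂–2σ̂, A = 2σ̂–3σ̂, * = beyond 3σ̂; sign = side of CL): 1:+C, 2:+C, 3:-C, 4:+A, 5:-C, 6:+A, 7:+C, 8:+C, 9:-B, 10:-C, 11:+C, 12:+B
Rule 2 (two of three consecutive points beyond the same 2σ limit) is satisfied at point 6.

rule 2 at point 6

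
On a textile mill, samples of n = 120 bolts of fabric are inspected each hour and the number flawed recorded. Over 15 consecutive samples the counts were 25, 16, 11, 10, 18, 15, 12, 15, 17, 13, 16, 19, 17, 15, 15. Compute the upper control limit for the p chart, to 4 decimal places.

p̄ = Σdᵢ / (k·n) = 234 / (15 × 120) = 0.13000
UCL = p̄ + 3·√(p̄(1−p̄)/n) = 0.13000 + 3 × √(0.13000×0.87000/120) = 0.13000 + 3 × 0.03070 = 0.22210

0.2221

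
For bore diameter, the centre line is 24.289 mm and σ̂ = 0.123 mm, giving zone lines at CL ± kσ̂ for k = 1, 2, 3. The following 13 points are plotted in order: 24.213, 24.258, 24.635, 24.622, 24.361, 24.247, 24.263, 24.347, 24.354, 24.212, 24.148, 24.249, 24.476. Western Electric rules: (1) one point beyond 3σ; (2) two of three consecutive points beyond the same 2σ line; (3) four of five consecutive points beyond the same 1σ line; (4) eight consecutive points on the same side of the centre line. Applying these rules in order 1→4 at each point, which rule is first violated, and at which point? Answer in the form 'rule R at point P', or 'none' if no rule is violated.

rule 2 at point 4

Zone of each point (C = within 1σ̂, B = 1σ̂–2σ̂, A = 2σ̂–3σ̂, * = beyond 3σ̂; sign = side of CL): 1:-C, 2:-C, 3:+A, 4:+A, 5:+C, 6:-C, 7:-C, 8:+C, 9:+C, 10:-C, 11:-B, 12:-C, 13:+B
Rule 2 (two of three consecutive points beyond the same 2σ limit) is satisfied at point 4.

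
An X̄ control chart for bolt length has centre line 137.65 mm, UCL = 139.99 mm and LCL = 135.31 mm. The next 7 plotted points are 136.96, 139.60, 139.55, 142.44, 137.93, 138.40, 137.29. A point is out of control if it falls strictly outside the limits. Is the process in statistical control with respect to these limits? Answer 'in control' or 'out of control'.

Compare each point to [135.31, 139.99]: sample 4 = 142.44 > UCL.

out of control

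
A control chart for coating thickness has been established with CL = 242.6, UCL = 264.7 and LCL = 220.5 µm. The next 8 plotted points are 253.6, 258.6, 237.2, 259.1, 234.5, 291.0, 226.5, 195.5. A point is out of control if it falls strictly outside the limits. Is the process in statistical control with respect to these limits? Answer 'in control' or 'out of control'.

Compare each point to [220.5, 264.7]: sample 6 = 291.0 > UCL; sample 8 = 195.5 < LCL.

out of control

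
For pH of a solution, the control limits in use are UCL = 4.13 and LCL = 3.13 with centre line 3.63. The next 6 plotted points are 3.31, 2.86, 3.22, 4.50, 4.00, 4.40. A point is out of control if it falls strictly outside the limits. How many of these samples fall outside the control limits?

3

Compare each point to [3.13, 4.13]: sample 2 = 2.86 < LCL; sample 4 = 4.50 > UCL; sample 6 = 4.40 > UCL.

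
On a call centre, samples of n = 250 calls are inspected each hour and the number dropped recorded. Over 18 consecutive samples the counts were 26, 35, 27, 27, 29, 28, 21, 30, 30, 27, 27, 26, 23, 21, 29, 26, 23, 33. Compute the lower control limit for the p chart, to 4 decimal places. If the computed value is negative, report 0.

0.0494

p̄ = Σdᵢ / (k·n) = 488 / (18 × 250) = 0.10844
LCL = p̄ − 3·√(p̄(1−p̄)/n) = 0.10844 − 3 × 0.01967 = 0.04945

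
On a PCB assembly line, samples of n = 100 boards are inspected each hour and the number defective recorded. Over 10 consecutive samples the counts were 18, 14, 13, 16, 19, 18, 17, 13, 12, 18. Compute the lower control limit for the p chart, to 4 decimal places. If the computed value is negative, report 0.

p̄ = Σdᵢ / (k·n) = 158 / (10 × 100) = 0.15800
LCL = p̄ − 3·√(p̄(1−p̄)/n) = 0.15800 − 3 × 0.03647 = 0.04858

0.0486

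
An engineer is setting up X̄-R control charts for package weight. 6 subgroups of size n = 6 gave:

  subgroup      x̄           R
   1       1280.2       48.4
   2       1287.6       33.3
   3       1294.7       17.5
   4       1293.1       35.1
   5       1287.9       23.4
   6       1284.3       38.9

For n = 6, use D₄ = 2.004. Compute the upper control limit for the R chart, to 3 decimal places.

65.664

R̄ = (48.4 + 33.3 + 17.5 + 35.1 + 23.4 + 38.9) / 6 = 196.6000 / 6 = 32.7667
UCL_R = D₄·R̄ = 2.004 × 32.7667 = 65.6644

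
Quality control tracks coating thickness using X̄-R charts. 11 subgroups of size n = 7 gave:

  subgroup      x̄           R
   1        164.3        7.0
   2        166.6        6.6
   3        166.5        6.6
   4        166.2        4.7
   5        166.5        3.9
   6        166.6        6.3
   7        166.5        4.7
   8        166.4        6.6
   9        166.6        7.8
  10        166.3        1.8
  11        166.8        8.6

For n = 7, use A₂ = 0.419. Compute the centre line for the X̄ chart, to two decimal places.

166.30

X̄̄ = (164.3 + 166.6 + 166.5 + 166.2 + 166.5 + 166.6 + 166.5 + 166.4 + 166.6 + 166.3 + 166.8) / 11 = 1829.3000 / 11 = 166.3000
CL = X̄̄ = 166.3000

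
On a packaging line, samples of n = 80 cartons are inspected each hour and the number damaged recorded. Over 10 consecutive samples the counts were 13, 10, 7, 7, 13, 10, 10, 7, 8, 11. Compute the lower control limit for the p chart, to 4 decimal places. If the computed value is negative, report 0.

p̄ = Σdᵢ / (k·n) = 96 / (10 × 80) = 0.12000
LCL = p̄ − 3·√(p̄(1−p̄)/n) = 0.12000 − 3 × 0.03633 = 0.01100

0.0110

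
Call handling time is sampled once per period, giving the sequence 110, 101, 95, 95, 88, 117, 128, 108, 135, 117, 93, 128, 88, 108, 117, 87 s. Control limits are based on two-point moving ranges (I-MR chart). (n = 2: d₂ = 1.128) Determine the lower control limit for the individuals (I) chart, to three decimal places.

56.656

X̄ = (110 + 101 + 95 + 95 + 88 + 117 + 128 + 108 + 135 + 117 + 93 + 128 + 88 + 108 + 117 + 87) / 16 = 107.1875
Moving ranges: 9, 6, 0, 7, 29, 11, 20, 27, 18, 24, 35, 40, 20, 9, 30; M̄R̄ = 285.0000 / 15 = 19.0000
LCL = X̄ − 3·M̄R̄/d₂ = 107.1875 − 3 × 19.0000 / 1.128 = 56.6556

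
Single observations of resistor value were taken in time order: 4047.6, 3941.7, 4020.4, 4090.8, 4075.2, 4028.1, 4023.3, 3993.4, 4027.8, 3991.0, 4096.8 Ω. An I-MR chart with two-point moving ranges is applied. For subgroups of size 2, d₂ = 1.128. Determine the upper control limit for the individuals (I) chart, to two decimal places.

4171.35

X̄ = (4047.6 + 3941.7 + 4020.4 + 4090.8 + 4075.2 + 4028.1 + 4023.3 + 3993.4 + 4027.8 + 3991.0 + 4096.8) / 11 = 4030.5545
Moving ranges: 105.9, 78.7, 70.4, 15.6, 47.1, 4.8, 29.9, 34.4, 36.8, 105.8; M̄R̄ = 529.4000 / 10 = 52.9400
UCL = X̄ + 3·M̄R̄/d₂ = 4030.5545 + 3 × 52.9400 / 1.128 = 4171.3524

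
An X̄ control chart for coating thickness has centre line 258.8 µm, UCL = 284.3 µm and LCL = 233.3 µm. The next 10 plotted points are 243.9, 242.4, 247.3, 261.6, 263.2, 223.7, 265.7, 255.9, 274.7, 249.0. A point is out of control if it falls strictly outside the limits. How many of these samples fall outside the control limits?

1

Compare each point to [233.3, 284.3]: sample 6 = 223.7 < LCL.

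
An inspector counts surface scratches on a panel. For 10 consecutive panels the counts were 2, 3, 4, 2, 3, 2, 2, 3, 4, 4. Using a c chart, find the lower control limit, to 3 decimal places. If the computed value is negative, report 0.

0.000

c̄ = (2 + 3 + 4 + 2 + 3 + 2 + 2 + 3 + 4 + 4) / 10 = 29 / 10 = 2.9000
LCL = c̄ − 3√c̄ = 2.9000 − 3 × 1.7029 = -2.2088 → 0 (cannot be negative)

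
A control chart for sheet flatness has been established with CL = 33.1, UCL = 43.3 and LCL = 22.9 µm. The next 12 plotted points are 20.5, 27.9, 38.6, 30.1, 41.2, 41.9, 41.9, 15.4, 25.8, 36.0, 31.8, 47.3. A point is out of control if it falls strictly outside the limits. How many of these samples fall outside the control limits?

3

Compare each point to [22.9, 43.3]: sample 1 = 20.5 < LCL; sample 8 = 15.4 < LCL; sample 12 = 47.3 > UCL.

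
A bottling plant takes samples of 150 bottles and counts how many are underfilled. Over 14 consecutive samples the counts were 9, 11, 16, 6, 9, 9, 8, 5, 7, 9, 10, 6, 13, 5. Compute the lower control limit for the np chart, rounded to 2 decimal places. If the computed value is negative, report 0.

0.16

p̄ = Σdᵢ / (k·n) = 123 / (14 × 150) = 0.05857
LCL = np̄ − 3·√(np̄(1−p̄)) = 8.7857 − 3 × 2.8760 = 0.1578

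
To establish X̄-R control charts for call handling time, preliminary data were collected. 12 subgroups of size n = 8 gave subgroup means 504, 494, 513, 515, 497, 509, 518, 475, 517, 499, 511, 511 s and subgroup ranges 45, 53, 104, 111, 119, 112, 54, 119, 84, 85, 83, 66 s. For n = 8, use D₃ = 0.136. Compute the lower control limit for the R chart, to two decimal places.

11.73

R̄ = (45 + 53 + 104 + 111 + 119 + 112 + 54 + 119 + 84 + 85 + 83 + 66) / 12 = 1035.0000 / 12 = 86.2500
LCL_R = D₃·R̄ = 0.136 × 86.2500 = 11.7300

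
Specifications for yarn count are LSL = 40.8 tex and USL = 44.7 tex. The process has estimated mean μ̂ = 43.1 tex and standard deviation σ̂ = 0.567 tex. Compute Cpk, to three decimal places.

Cpu = (USL − μ̂) / (3σ̂) = (44.7 − 43.1) / (3 × 0.567) = 0.9406; Cpl = (μ̂ − LSL) / (3σ̂) = (43.1 − 40.8) / (3 × 0.567) = 1.3521; Cpk = min(Cpu, Cpl) = 0.9406

0.941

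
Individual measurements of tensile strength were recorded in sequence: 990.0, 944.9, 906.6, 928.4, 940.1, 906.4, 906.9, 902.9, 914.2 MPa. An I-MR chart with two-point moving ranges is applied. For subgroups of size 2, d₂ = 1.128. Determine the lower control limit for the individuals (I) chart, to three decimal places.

871.392

X̄ = (990.0 + 944.9 + 906.6 + 928.4 + 940.1 + 906.4 + 906.9 + 902.9 + 914.2) / 9 = 926.7111
Moving ranges: 45.1, 38.3, 21.8, 11.7, 33.7, 0.5, 4.0, 11.3; M̄R̄ = 166.4000 / 8 = 20.8000
LCL = X̄ − 3·M̄R̄/d₂ = 926.7111 − 3 × 20.8000 / 1.128 = 871.3920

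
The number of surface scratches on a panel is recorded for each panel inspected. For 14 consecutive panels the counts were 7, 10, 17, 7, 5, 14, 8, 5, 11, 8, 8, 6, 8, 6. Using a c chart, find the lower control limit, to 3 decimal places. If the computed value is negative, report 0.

c̄ = (7 + 10 + 17 + 7 + 5 + 14 + 8 + 5 + 11 + 8 + 8 + 6 + 8 + 6) / 14 = 120 / 14 = 8.5714
LCL = c̄ − 3√c̄ = 8.5714 − 3 × 2.9277 = -0.2117 → 0 (cannot be negative)

0.000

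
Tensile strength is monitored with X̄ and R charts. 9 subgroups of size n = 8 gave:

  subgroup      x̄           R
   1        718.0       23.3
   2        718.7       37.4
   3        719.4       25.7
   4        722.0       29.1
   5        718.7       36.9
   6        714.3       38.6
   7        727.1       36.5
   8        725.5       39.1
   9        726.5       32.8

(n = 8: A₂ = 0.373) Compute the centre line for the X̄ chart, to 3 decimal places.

721.133

X̄̄ = (718.0 + 718.7 + 719.4 + 722.0 + 718.7 + 714.3 + 727.1 + 725.5 + 726.5) / 9 = 6490.2000 / 9 = 721.1333
CL = X̄̄ = 721.1333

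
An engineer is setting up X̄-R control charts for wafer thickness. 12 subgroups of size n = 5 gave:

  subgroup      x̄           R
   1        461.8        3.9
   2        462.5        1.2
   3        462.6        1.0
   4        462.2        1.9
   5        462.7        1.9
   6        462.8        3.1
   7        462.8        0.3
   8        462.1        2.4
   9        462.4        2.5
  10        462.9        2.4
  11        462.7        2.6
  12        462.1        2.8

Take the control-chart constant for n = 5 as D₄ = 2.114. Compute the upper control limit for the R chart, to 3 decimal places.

4.580

R̄ = (3.9 + 1.2 + 1.0 + 1.9 + 1.9 + 3.1 + 0.3 + 2.4 + 2.5 + 2.4 + 2.6 + 2.8) / 12 = 26.0000 / 12 = 2.1667
UCL_R = D₄·R̄ = 2.114 × 2.1667 = 4.5803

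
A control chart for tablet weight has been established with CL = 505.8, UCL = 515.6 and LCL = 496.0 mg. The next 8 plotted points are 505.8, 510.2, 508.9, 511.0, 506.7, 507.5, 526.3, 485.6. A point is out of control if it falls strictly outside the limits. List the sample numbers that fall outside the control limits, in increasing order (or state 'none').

7, 8

Compare each point to [496.0, 515.6]: sample 7 = 526.3 > UCL; sample 8 = 485.6 < LCL.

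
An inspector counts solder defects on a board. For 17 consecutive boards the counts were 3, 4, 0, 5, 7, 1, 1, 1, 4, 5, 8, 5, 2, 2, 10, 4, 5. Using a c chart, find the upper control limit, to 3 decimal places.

c̄ = (3 + 4 + 0 + 5 + 7 + 1 + 1 + 1 + 4 + 5 + 8 + 5 + 2 + 2 + 10 + 4 + 5) / 17 = 67 / 17 = 3.9412
UCL = c̄ + 3√c̄ = 3.9412 + 3 × √3.9412 = 3.9412 + 3 × 1.9852 = 9.8969

9.897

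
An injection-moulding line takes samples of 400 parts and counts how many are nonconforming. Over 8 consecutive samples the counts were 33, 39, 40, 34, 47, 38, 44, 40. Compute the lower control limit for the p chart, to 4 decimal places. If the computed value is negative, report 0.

p̄ = Σdᵢ / (k·n) = 315 / (8 × 400) = 0.09844
LCL = p̄ − 3·√(p̄(1−p̄)/n) = 0.09844 − 3 × 0.01490 = 0.05375

0.0538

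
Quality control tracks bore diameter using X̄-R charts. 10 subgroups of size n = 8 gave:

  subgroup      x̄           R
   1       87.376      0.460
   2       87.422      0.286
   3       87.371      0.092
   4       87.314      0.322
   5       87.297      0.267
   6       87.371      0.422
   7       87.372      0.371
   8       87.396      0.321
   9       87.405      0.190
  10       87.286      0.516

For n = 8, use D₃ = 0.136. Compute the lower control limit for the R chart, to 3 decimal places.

0.044

R̄ = (0.460 + 0.286 + 0.092 + 0.322 + 0.267 + 0.422 + 0.371 + 0.321 + 0.190 + 0.516) / 10 = 3.2470 / 10 = 0.3247
LCL_R = D₃·R̄ = 0.136 × 0.3247 = 0.0442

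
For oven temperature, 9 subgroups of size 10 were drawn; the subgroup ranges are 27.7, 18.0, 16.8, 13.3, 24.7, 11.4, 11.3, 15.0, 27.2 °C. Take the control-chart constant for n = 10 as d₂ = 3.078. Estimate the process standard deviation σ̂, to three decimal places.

R̄ = (27.7 + 18.0 + 16.8 + 13.3 + 24.7 + 11.4 + 11.3 + 15.0 + 27.2) / 9 = 18.3778
σ̂ = R̄ / d₂ = 18.3778 / 3.078 = 5.9707

5.971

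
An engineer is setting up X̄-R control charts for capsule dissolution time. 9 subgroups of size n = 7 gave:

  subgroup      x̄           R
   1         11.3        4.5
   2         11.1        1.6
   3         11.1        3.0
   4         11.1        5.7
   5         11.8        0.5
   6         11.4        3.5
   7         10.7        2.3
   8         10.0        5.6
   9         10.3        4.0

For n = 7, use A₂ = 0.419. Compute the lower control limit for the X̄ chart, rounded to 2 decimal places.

X̄̄ = (11.3 + 11.1 + 11.1 + 11.1 + 11.8 + 11.4 + 10.7 + 10.0 + 10.3) / 9 = 98.8000 / 9 = 10.9778
R̄ = (4.5 + 1.6 + 3.0 + 5.7 + 0.5 + 3.5 + 2.3 + 5.6 + 4.0) / 9 = 30.7000 / 9 = 3.4111
LCL = X̄̄ − A₂·R̄ = 10.9778 − 0.419 × 3.4111 = 9.5485

9.55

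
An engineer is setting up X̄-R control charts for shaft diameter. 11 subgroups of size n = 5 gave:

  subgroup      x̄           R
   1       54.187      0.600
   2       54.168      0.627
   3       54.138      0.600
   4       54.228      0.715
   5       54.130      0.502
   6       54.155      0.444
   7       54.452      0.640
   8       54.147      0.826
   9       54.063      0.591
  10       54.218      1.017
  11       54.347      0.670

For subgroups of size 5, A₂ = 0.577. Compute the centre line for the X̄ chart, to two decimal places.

54.20

X̄̄ = (54.187 + 54.168 + 54.138 + 54.228 + 54.130 + 54.155 + 54.452 + 54.147 + 54.063 + 54.218 + 54.347) / 11 = 596.2330 / 11 = 54.2030
CL = X̄̄ = 54.2030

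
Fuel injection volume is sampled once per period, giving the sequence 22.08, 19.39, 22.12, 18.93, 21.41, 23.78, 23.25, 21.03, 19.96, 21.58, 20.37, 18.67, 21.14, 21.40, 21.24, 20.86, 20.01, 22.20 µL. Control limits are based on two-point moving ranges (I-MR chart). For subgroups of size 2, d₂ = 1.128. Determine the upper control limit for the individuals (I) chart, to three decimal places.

X̄ = (22.08 + 19.39 + 22.12 + 18.93 + 21.41 + 23.78 + 23.25 + 21.03 + 19.96 + 21.58 + 20.37 + 18.67 + 21.14 + 21.40 + 21.24 + 20.86 + 20.01 + 22.20) / 18 = 21.0789
Moving ranges: 2.69, 2.73, 3.19, 2.48, 2.37, 0.53, 2.22, 1.07, 1.62, 1.21, 1.70, 2.47, 0.26, 0.16, 0.38, 0.85, 2.19; M̄R̄ = 28.1200 / 17 = 1.6541
UCL = X̄ + 3·M̄R̄/d₂ = 21.0789 + 3 × 1.6541 / 1.128 = 25.4781

25.478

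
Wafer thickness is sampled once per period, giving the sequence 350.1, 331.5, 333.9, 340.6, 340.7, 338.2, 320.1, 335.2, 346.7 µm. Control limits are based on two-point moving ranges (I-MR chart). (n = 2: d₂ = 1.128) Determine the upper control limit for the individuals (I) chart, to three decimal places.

X̄ = (350.1 + 331.5 + 333.9 + 340.6 + 340.7 + 338.2 + 320.1 + 335.2 + 346.7) / 9 = 337.4444
Moving ranges: 18.6, 2.4, 6.7, 0.1, 2.5, 18.1, 15.1, 11.5; M̄R̄ = 75.0000 / 8 = 9.3750
UCL = X̄ + 3·M̄R̄/d₂ = 337.4444 + 3 × 9.3750 / 1.128 = 362.3780

362.378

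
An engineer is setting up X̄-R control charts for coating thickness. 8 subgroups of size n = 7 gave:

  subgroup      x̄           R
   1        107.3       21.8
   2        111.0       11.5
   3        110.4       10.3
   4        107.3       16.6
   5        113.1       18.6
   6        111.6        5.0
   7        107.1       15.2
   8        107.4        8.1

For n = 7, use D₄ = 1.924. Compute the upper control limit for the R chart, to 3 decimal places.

25.758

R̄ = (21.8 + 11.5 + 10.3 + 16.6 + 18.6 + 5.0 + 15.2 + 8.1) / 8 = 107.1000 / 8 = 13.3875
UCL_R = D₄·R̄ = 1.924 × 13.3875 = 25.7576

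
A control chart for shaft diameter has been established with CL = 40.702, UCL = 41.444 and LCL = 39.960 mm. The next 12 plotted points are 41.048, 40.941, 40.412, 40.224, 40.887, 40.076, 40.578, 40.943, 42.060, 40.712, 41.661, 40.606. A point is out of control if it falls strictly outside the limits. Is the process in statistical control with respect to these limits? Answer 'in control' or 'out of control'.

out of control

Compare each point to [39.960, 41.444]: sample 9 = 42.060 > UCL; sample 11 = 41.661 > UCL.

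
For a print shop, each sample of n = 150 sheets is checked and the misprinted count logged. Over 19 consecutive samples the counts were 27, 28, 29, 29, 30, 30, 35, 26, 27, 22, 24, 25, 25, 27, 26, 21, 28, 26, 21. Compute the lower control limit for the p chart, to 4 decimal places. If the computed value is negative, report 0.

0.0839

p̄ = Σdᵢ / (k·n) = 506 / (19 × 150) = 0.17754
LCL = p̄ − 3·√(p̄(1−p̄)/n) = 0.17754 − 3 × 0.03120 = 0.08394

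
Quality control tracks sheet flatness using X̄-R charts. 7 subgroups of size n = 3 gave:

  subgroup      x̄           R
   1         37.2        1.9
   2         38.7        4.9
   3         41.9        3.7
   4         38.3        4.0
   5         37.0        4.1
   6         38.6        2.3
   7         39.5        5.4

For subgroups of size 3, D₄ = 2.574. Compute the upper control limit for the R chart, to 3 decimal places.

R̄ = (1.9 + 4.9 + 3.7 + 4.0 + 4.1 + 2.3 + 5.4) / 7 = 26.3000 / 7 = 3.7571
UCL_R = D₄·R̄ = 2.574 × 3.7571 = 9.6709

9.671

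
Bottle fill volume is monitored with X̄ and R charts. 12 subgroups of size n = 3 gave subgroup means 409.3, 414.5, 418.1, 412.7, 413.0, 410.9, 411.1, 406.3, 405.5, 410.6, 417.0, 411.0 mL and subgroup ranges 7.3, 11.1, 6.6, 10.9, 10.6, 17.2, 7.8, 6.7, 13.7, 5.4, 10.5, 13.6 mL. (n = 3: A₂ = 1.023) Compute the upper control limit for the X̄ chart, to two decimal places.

422.02

X̄̄ = (409.3 + 414.5 + 418.1 + 412.7 + 413.0 + 410.9 + 411.1 + 406.3 + 405.5 + 410.6 + 417.0 + 411.0) / 12 = 4940.0000 / 12 = 411.6667
R̄ = (7.3 + 11.1 + 6.6 + 10.9 + 10.6 + 17.2 + 7.8 + 6.7 + 13.7 + 5.4 + 10.5 + 13.6) / 12 = 121.4000 / 12 = 10.1167
UCL = X̄̄ + A₂·R̄ = 411.6667 + 1.023 × 10.1167 = 422.0160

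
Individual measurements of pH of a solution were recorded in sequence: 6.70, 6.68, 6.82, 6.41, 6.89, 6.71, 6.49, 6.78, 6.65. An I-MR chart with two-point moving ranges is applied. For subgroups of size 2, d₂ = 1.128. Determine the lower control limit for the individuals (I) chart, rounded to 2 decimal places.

6.06

X̄ = (6.70 + 6.68 + 6.82 + 6.41 + 6.89 + 6.71 + 6.49 + 6.78 + 6.65) / 9 = 6.6811
Moving ranges: 0.02, 0.14, 0.41, 0.48, 0.18, 0.22, 0.29, 0.13; M̄R̄ = 1.8700 / 8 = 0.2337
LCL = X̄ − 3·M̄R̄/d₂ = 6.6811 − 3 × 0.2337 / 1.128 = 6.0594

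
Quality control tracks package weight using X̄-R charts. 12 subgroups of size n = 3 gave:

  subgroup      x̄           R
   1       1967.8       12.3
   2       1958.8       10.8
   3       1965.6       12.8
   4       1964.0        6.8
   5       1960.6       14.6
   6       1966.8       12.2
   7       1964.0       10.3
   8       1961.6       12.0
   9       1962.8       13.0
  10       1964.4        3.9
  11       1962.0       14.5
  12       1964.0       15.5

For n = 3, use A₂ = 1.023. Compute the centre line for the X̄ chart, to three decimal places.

1963.533

X̄̄ = (1967.8 + 1958.8 + 1965.6 + 1964.0 + 1960.6 + 1966.8 + 1964.0 + 1961.6 + 1962.8 + 1964.4 + 1962.0 + 1964.0) / 12 = 23562.4000 / 12 = 1963.5333
CL = X̄̄ = 1963.5333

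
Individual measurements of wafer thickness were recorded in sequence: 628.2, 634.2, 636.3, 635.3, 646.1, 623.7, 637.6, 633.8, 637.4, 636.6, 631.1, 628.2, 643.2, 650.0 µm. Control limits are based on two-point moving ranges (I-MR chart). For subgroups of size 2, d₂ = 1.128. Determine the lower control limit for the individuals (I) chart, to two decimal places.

616.48

X̄ = (628.2 + 634.2 + 636.3 + 635.3 + 646.1 + 623.7 + 637.6 + 633.8 + 637.4 + 636.6 + 631.1 + 628.2 + 643.2 + 650.0) / 14 = 635.8357
Moving ranges: 6.0, 2.1, 1.0, 10.8, 22.4, 13.9, 3.8, 3.6, 0.8, 5.5, 2.9, 15.0, 6.8; M̄R̄ = 94.6000 / 13 = 7.2769
LCL = X̄ − 3·M̄R̄/d₂ = 635.8357 − 3 × 7.2769 / 1.128 = 616.4822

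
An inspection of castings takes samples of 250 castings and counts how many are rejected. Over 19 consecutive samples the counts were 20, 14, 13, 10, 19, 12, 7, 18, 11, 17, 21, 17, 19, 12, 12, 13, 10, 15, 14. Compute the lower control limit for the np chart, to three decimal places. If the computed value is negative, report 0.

3.362

p̄ = Σdᵢ / (k·n) = 274 / (19 × 250) = 0.05768
LCL = np̄ − 3·√(np̄(1−p̄)) = 14.4211 − 3 × 3.6864 = 3.3620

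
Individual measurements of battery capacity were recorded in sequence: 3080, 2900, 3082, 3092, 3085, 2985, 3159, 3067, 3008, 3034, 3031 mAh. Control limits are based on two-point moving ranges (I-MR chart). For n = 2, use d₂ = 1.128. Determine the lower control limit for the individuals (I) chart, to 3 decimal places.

2826.003

X̄ = (3080 + 2900 + 3082 + 3092 + 3085 + 2985 + 3159 + 3067 + 3008 + 3034 + 3031) / 11 = 3047.5455
Moving ranges: 180, 182, 10, 7, 100, 174, 92, 59, 26, 3; M̄R̄ = 833.0000 / 10 = 83.3000
LCL = X̄ − 3·M̄R̄/d₂ = 3047.5455 − 3 × 83.3000 / 1.128 = 2826.0029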